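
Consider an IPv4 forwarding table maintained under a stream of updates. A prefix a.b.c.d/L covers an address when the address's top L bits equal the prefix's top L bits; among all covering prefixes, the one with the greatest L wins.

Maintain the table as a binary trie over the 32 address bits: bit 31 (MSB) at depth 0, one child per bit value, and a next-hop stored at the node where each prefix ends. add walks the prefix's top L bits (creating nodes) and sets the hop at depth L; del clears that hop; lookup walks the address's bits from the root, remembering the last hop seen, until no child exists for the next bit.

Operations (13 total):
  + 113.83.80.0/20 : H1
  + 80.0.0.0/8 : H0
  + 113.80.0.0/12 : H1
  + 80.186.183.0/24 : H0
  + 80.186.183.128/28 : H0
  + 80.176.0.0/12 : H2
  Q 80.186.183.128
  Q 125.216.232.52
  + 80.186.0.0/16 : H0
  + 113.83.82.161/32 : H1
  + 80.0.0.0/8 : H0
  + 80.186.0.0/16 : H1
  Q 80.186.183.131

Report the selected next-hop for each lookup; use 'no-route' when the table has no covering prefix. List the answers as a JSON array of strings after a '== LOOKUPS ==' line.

Trace:
  add 113.83.80.0/20 -> H1 at depth 20
  add 80.0.0.0/8 -> H0 at depth 8
  add 113.80.0.0/12 -> H1 at depth 12
  add 80.186.183.0/24 -> H0 at depth 24
  add 80.186.183.128/28 -> H0 at depth 28
  add 80.176.0.0/12 -> H2 at depth 12
  lookup 80.186.183.128: bits 0101000010111010101101111000 walk d0:-→d1:-→d2:-→d3:-→d4:-→d5:-→d6:-→d7:-→d8:H0→d9:-→d10:-→d11:-→d12:H2→d13:-→d14:-→d15:-→d16:-→d17:-→d18:-→d19:-→d20:-→d21:-→d22:-→d23:-→d24:H0→d25:-→d26:-→d27:-→d28:H0 -> H0
  lookup 125.216.232.52: bits 0111 walk d0:-→d1:-→d2:-→d3:-→d4:- -> no-route
  add 80.186.0.0/16 -> H0 at depth 16
  add 113.83.82.161/32 -> H1 at depth 32
  add 80.0.0.0/8 -> H0 at depth 8
  add 80.186.0.0/16 -> H1 at depth 16
  lookup 80.186.183.131: bits 0101000010111010101101111000 walk d0:-→d1:-→d2:-→d3:-→d4:-→d5:-→d6:-→d7:-→d8:H0→d9:-→d10:-→d11:-→d12:H2→d13:-→d14:-→d15:-→d16:H1→d17:-→d18:-→d19:-→d20:-→d21:-→d22:-→d23:-→d24:H0→d25:-→d26:-→d27:-→d28:H0 -> H0

== LOOKUPS ==
["H0","no-route","H0"]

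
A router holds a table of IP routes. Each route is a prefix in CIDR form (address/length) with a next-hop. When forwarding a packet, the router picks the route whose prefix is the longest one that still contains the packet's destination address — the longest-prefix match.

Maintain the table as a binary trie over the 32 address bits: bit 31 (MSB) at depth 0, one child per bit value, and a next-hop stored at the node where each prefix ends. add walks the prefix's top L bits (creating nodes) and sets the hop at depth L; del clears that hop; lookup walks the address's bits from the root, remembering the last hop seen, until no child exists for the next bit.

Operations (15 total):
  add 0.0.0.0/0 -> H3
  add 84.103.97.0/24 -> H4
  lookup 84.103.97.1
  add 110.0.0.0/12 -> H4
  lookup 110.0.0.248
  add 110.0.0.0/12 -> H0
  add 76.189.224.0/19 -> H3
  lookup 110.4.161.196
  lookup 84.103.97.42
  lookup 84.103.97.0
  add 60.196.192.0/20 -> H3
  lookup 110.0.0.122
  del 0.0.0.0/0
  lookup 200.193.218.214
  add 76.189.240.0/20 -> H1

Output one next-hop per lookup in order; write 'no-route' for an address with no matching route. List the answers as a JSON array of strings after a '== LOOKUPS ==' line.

Apply in order:
  + 0.0.0.0/0 (H3) depth=0
  + 84.103.97.0/24 (H4) depth=24
  Q 84.103.97.1: descend 010101000110011101100001 ; hops seen [H3,H4] ; pick H4
  + 110.0.0.0/12 (H4) depth=12
  Q 110.0.0.248: descend 011011100000 ; hops seen [H3,H4] ; pick H4
  + 110.0.0.0/12 (H0) depth=12
  + 76.189.224.0/19 (H3) depth=19
  Q 110.4.161.196: descend 011011100000 ; hops seen [H3,H0] ; pick H0
  Q 84.103.97.42: descend 010101000110011101100001 ; hops seen [H3,H4] ; pick H4
  Q 84.103.97.0: descend 010101000110011101100001 ; hops seen [H3,H4] ; pick H4
  + 60.196.192.0/20 (H3) depth=20
  Q 110.0.0.122: descend 011011100000 ; hops seen [H3,H0] ; pick H0
  - 0.0.0.0/0 clear@0
  Q 200.193.218.214: descend ε ; hops seen [∅] ; pick no-route
  + 76.189.240.0/20 (H1) depth=20

== LOOKUPS ==
["H4","H4","H0","H4","H4","H0","no-route"]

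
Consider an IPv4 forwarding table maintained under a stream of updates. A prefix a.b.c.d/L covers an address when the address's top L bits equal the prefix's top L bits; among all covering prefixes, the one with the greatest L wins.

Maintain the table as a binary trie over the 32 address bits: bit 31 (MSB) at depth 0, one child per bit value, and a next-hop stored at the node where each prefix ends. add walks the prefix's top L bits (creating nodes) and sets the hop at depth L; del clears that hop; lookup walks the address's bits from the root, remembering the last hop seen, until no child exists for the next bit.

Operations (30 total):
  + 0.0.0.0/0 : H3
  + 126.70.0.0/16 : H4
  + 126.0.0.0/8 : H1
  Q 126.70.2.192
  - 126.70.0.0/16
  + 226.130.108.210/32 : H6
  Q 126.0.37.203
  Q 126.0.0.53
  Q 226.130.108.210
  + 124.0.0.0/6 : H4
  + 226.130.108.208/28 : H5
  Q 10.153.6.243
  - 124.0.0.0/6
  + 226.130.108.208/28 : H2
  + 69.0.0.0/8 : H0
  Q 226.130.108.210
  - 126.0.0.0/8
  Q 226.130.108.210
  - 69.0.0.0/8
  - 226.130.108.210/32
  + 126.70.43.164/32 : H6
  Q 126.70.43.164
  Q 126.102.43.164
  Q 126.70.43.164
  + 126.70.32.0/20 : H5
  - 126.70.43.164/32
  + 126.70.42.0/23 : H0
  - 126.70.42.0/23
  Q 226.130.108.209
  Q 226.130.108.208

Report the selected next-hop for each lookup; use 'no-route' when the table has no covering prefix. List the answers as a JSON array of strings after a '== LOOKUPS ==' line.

Trace:
  + 0.0.0.0/0 (H3) depth=0
  + 126.70.0.0/16 (H4) depth=16
  + 126.0.0.0/8 (H1) depth=8
  Q 126.70.2.192: descend 0111111001000110 ; hops seen [H3,H1,H4] ; pick H4
  - 126.70.0.0/16 clear@16
  + 226.130.108.210/32 (H6) depth=32
  Q 126.0.37.203: descend 011111100 ; hops seen [H3,H1] ; pick H1
  Q 126.0.0.53: descend 011111100 ; hops seen [H3,H1] ; pick H1
  Q 226.130.108.210: descend 11100010100000100110110011010010 ; hops seen [H3,H6] ; pick H6
  + 124.0.0.0/6 (H4) depth=6
  + 226.130.108.208/28 (H5) depth=28
  Q 10.153.6.243: descend 0 ; hops seen [H3] ; pick H3
  - 124.0.0.0/6 clear@6
  + 226.130.108.208/28 (H2) depth=28
  + 69.0.0.0/8 (H0) depth=8
  Q 226.130.108.210: descend 11100010100000100110110011010010 ; hops seen [H3,H2,H6] ; pick H6
  - 126.0.0.0/8 clear@8
  Q 226.130.108.210: descend 11100010100000100110110011010010 ; hops seen [H3,H2,H6] ; pick H6
  - 69.0.0.0/8 clear@8
  - 226.130.108.210/32 clear@32
  + 126.70.43.164/32 (H6) depth=32
  Q 126.70.43.164: descend 01111110010001100010101110100100 ; hops seen [H3,H6] ; pick H6
  Q 126.102.43.164: descend 0111111001 ; hops seen [H3] ; pick H3
  Q 126.70.43.164: descend 01111110010001100010101110100100 ; hops seen [H3,H6] ; pick H6
  + 126.70.32.0/20 (H5) depth=20
  - 126.70.43.164/32 clear@32
  + 126.70.42.0/23 (H0) depth=23
  - 126.70.42.0/23 clear@23
  Q 226.130.108.209: descend 111000101000001001101100110100 ; hops seen [H3,H2] ; pick H2
  Q 226.130.108.208: descend 111000101000001001101100110100 ; hops seen [H3,H2] ; pick H2

== LOOKUPS ==
["H4","H1","H1","H6","H3","H6","H6","H6","H3","H6","H2","H2"]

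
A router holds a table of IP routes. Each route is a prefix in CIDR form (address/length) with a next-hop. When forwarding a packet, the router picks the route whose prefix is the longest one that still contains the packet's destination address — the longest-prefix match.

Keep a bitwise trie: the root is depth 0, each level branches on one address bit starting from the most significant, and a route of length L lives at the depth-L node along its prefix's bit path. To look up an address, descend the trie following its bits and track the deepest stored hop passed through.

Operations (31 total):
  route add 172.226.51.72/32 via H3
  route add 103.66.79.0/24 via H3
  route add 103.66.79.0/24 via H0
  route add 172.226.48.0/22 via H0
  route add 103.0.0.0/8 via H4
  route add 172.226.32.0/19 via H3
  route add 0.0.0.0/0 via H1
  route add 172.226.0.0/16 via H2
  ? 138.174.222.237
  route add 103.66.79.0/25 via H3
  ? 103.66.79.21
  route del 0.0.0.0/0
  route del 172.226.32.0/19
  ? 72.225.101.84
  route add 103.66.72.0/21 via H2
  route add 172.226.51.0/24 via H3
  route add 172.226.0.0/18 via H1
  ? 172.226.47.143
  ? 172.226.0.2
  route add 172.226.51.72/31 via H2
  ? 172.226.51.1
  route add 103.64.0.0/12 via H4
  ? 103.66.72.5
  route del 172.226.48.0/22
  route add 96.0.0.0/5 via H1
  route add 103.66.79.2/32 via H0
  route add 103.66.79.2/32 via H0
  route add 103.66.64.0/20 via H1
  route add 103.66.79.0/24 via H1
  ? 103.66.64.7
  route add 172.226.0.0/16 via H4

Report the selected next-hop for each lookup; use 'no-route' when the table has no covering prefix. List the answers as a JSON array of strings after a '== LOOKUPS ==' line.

Process each operation:
  add 172.226.51.72/32 -> H3 at depth 32
  add 103.66.79.0/24 -> H3 at depth 24
  add 103.66.79.0/24 -> H0 at depth 24
  add 172.226.48.0/22 -> H0 at depth 22
  add 103.0.0.0/8 -> H4 at depth 8
  add 172.226.32.0/19 -> H3 at depth 19
  add 0.0.0.0/0 -> H1 at depth 0
  add 172.226.0.0/16 -> H2 at depth 16
  Q 138.174.222.237: descend 10 ; hops seen [H1] ; pick H1
  add 103.66.79.0/25 -> H3 at depth 25
  Q 103.66.79.21: descend 0110011101000010010011110 ; hops seen [H1,H4,H0,H3] ; pick H3
  del 0.0.0.0/0 (clear depth 0)
  del 172.226.32.0/19 (clear depth 19)
  Q 72.225.101.84: descend 01 ; hops seen [∅] ; pick no-route
  add 103.66.72.0/21 -> H2 at depth 21
  add 172.226.51.0/24 -> H3 at depth 24
  add 172.226.0.0/18 -> H1 at depth 18
  Q 172.226.47.143: descend 1010110011100010001 ; hops seen [H2,H1] ; pick H1
  Q 172.226.0.2: descend 101011001110001000 ; hops seen [H2,H1] ; pick H1
  add 172.226.51.72/31 -> H2 at depth 31
  Q 172.226.51.1: descend 1010110011100010001100110 ; hops seen [H2,H1,H0,H3] ; pick H3
  add 103.64.0.0/12 -> H4 at depth 12
  Q 103.66.72.5: descend 011001110100001001001 ; hops seen [H4,H4,H2] ; pick H2
  del 172.226.48.0/22 (clear depth 22)
  add 96.0.0.0/5 -> H1 at depth 5
  add 103.66.79.2/32 -> H0 at depth 32
  add 103.66.79.2/32 -> H0 at depth 32
  add 103.66.64.0/20 -> H1 at depth 20
  add 103.66.79.0/24 -> H1 at depth 24
  Q 103.66.64.7: descend 01100111010000100100 ; hops seen [H1,H4,H4,H1] ; pick H1
  add 172.226.0.0/16 -> H4 at depth 16

== LOOKUPS ==
["H1","H3","no-route","H1","H1","H3","H2","H1"]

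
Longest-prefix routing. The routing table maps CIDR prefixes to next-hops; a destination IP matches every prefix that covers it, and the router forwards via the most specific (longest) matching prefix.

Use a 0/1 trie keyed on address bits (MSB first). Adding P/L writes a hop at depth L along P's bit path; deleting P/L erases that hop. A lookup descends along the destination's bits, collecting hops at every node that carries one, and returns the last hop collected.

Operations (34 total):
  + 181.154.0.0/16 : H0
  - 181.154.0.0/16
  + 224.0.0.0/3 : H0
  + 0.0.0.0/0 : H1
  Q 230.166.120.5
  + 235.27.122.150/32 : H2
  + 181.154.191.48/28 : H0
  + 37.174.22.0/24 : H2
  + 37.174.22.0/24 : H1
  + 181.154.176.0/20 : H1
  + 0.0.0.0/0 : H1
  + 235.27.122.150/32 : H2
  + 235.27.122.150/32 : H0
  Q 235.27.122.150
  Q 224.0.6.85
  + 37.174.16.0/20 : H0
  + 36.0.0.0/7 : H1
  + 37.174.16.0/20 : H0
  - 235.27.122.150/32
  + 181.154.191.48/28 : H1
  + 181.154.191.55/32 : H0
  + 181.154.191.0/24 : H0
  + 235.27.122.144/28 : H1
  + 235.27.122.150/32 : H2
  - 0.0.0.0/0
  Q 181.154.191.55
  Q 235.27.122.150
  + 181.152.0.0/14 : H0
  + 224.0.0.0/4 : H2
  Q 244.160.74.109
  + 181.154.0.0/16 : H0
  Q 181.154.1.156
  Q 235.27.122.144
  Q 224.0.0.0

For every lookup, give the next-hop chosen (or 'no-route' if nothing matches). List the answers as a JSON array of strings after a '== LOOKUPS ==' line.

Process each operation:
  + 181.154.0.0/16 (H0) depth=16
  del 181.154.0.0/16 (clear depth 16)
  + 224.0.0.0/3 (H0) depth=3
  + 0.0.0.0/0 (H1) depth=0
  Q 230.166.120.5: descend 111 ; hops seen [H1,H0] ; pick H0
  + 235.27.122.150/32 (H2) depth=32
  + 181.154.191.48/28 (H0) depth=28
  + 37.174.22.0/24 (H2) depth=24
  + 37.174.22.0/24 (H1) depth=24
  + 181.154.176.0/20 (H1) depth=20
  + 0.0.0.0/0 (H1) depth=0
  + 235.27.122.150/32 (H2) depth=32
  + 235.27.122.150/32 (H0) depth=32
  Q 235.27.122.150: descend 11101011000110110111101010010110 ; hops seen [H1,H0,H0] ; pick H0
  Q 224.0.6.85: descend 1110 ; hops seen [H1,H0] ; pick H0
  + 37.174.16.0/20 (H0) depth=20
  + 36.0.0.0/7 (H1) depth=7
  + 37.174.16.0/20 (H0) depth=20
  del 235.27.122.150/32 (clear depth 32)
  + 181.154.191.48/28 (H1) depth=28
  + 181.154.191.55/32 (H0) depth=32
  + 181.154.191.0/24 (H0) depth=24
  + 235.27.122.144/28 (H1) depth=28
  + 235.27.122.150/32 (H2) depth=32
  del 0.0.0.0/0 (clear depth 0)
  Q 181.154.191.55: descend 10110101100110101011111100110111 ; hops seen [H1,H0,H1,H0] ; pick H0
  Q 235.27.122.150: descend 11101011000110110111101010010110 ; hops seen [H0,H1,H2] ; pick H2
  + 181.152.0.0/14 (H0) depth=14
  + 224.0.0.0/4 (H2) depth=4
  Q 244.160.74.109: descend 111 ; hops seen [H0] ; pick H0
  + 181.154.0.0/16 (H0) depth=16
  Q 181.154.1.156: descend 1011010110011010 ; hops seen [H0,H0] ; pick H0
  Q 235.27.122.144: descend 11101011000110110111101010010 ; hops seen [H0,H2,H1] ; pick H1
  Q 224.0.0.0: descend 1110 ; hops seen [H0,H2] ; pick H2

== LOOKUPS ==
["H0","H0","H0","H0","H2","H0","H0","H1","H2"]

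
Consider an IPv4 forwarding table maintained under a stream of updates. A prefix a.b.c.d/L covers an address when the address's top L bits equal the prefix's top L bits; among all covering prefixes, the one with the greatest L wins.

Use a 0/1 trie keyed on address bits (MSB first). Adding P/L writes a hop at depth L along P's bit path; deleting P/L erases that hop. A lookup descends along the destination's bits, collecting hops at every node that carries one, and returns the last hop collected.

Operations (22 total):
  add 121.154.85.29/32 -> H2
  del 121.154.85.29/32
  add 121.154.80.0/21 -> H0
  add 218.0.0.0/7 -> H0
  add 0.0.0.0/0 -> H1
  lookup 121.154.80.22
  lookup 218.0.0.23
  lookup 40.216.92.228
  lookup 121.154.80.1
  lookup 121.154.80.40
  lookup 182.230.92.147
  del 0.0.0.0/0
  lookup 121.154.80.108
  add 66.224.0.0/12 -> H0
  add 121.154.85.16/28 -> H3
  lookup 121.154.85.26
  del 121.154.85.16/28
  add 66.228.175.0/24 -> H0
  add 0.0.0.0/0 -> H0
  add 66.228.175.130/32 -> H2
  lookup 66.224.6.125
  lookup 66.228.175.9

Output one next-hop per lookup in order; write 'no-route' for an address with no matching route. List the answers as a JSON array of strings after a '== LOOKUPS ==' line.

Apply in order:
  add 121.154.85.29/32 -> H2 at depth 32
  - 121.154.85.29/32 clear@32
  add 121.154.80.0/21 -> H0 at depth 21
  add 218.0.0.0/7 -> H0 at depth 7
  add 0.0.0.0/0 -> H1 at depth 0
  Q 121.154.80.22: descend 011110011001101001010 ; hops seen [H1,H0] ; pick H0
  Q 218.0.0.23: descend 1101101 ; hops seen [H1,H0] ; pick H0
  Q 40.216.92.228: descend 0 ; hops seen [H1] ; pick H1
  Q 121.154.80.1: descend 011110011001101001010 ; hops seen [H1,H0] ; pick H0
  Q 121.154.80.40: descend 011110011001101001010 ; hops seen [H1,H0] ; pick H0
  Q 182.230.92.147: descend 1 ; hops seen [H1] ; pick H1
  - 0.0.0.0/0 clear@0
  Q 121.154.80.108: descend 011110011001101001010 ; hops seen [H0] ; pick H0
  add 66.224.0.0/12 -> H0 at depth 12
  add 121.154.85.16/28 -> H3 at depth 28
  Q 121.154.85.26: descend 01111001100110100101010100011 ; hops seen [H0,H3] ; pick H3
  - 121.154.85.16/28 clear@28
  add 66.228.175.0/24 -> H0 at depth 24
  add 0.0.0.0/0 -> H0 at depth 0
  add 66.228.175.130/32 -> H2 at depth 32
  Q 66.224.6.125: descend 0100001011100 ; hops seen [H0,H0] ; pick H0
  Q 66.228.175.9: descend 010000101110010010101111 ; hops seen [H0,H0,H0] ; pick H0

== LOOKUPS ==
["H0","H0","H1","H0","H0","H1","H0","H3","H0","H0"]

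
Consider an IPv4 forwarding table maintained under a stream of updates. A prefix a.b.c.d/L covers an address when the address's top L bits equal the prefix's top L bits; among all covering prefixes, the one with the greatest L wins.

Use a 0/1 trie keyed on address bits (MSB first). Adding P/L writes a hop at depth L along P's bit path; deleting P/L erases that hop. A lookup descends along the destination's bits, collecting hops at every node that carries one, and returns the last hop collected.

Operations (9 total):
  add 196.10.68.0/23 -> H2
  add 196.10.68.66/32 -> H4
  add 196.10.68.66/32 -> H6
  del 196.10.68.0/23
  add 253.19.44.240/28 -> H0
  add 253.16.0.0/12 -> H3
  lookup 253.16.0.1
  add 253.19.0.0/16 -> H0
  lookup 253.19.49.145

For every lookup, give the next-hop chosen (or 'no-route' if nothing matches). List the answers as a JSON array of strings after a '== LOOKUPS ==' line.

Trace:
  + 196.10.68.0/23 (H2) depth=23
  + 196.10.68.66/32 (H4) depth=32
  + 196.10.68.66/32 (H6) depth=32
  del 196.10.68.0/23 (clear depth 23)
  + 253.19.44.240/28 (H0) depth=28
  + 253.16.0.0/12 (H3) depth=12
  Q 253.16.0.1: descend 11111101000100 ; hops seen [H3] ; pick H3
  + 253.19.0.0/16 (H0) depth=16
  Q 253.19.49.145: descend 1111110100010011001 ; hops seen [H3,H0] ; pick H0

== LOOKUPS ==
["H3","H0"]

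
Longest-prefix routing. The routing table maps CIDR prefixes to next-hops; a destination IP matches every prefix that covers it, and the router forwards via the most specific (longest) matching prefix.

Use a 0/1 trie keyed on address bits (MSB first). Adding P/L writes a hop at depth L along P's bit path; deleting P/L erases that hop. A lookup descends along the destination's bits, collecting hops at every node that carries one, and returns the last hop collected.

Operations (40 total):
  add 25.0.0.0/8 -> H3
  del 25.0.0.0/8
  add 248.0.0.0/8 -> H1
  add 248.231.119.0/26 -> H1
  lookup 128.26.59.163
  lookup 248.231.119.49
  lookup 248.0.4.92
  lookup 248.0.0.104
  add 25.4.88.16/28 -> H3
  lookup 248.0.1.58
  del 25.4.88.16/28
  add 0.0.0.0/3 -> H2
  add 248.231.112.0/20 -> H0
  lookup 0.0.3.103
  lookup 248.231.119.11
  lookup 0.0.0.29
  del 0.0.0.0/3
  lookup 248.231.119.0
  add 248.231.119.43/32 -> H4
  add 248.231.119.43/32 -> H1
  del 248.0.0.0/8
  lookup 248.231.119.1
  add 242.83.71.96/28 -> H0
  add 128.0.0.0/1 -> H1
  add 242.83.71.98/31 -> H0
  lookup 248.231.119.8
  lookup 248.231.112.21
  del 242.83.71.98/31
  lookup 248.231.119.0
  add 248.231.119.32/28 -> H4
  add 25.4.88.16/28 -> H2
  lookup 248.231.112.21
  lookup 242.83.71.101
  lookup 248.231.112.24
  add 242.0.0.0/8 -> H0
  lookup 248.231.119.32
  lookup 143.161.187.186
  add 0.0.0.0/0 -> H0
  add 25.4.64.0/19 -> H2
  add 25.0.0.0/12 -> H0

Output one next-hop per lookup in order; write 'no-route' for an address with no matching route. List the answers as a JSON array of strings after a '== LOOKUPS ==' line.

Process each operation:
  + 25.0.0.0/8 (H3) depth=8
  del 25.0.0.0/8 (clear depth 8)
  + 248.0.0.0/8 (H1) depth=8
  + 248.231.119.0/26 (H1) depth=26
  ? 128.26.59.163  path d0:-→d1:-  best=no-route
  ? 248.231.119.49  path d0:-→d1:-→d2:-→d3:-→d4:-→d5:-→d6:-→d7:-→d8:H1→d9:-→d10:-→d11:-→d12:-→d13:-→d14:-→d15:-→d16:-→d17:-→d18:-→d19:-→d20:-→d21:-→d22:-→d23:-→d24:-→d25:-→d26:H1  best=H1
  ? 248.0.4.92  path d0:-→d1:-→d2:-→d3:-→d4:-→d5:-→d6:-→d7:-→d8:H1  best=H1
  ? 248.0.0.104  path d0:-→d1:-→d2:-→d3:-→d4:-→d5:-→d6:-→d7:-→d8:H1  best=H1
  + 25.4.88.16/28 (H3) depth=28
  ? 248.0.1.58  path d0:-→d1:-→d2:-→d3:-→d4:-→d5:-→d6:-→d7:-→d8:H1  best=H1
  del 25.4.88.16/28 (clear depth 28)
  + 0.0.0.0/3 (H2) depth=3
  + 248.231.112.0/20 (H0) depth=20
  ? 0.0.3.103  path d0:-→d1:-→d2:-→d3:H2  best=H2
  ? 248.231.119.11  path d0:-→d1:-→d2:-→d3:-→d4:-→d5:-→d6:-→d7:-→d8:H1→d9:-→d10:-→d11:-→d12:-→d13:-→d14:-→d15:-→d16:-→d17:-→d18:-→d19:-→d20:H0→d21:-→d22:-→d23:-→d24:-→d25:-→d26:H1  best=H1
  ? 0.0.0.29  path d0:-→d1:-→d2:-→d3:H2  best=H2
  del 0.0.0.0/3 (clear depth 3)
  ? 248.231.119.0  path d0:-→d1:-→d2:-→d3:-→d4:-→d5:-→d6:-→d7:-→d8:H1→d9:-→d10:-→d11:-→d12:-→d13:-→d14:-→d15:-→d16:-→d17:-→d18:-→d19:-→d20:H0→d21:-→d22:-→d23:-→d24:-→d25:-→d26:H1  best=H1
  + 248.231.119.43/32 (H4) depth=32
  + 248.231.119.43/32 (H1) depth=32
  del 248.0.0.0/8 (clear depth 8)
  ? 248.231.119.1  path d0:-→d1:-→d2:-→d3:-→d4:-→d5:-→d6:-→d7:-→d8:-→d9:-→d10:-→d11:-→d12:-→d13:-→d14:-→d15:-→d16:-→d17:-→d18:-→d19:-→d20:H0→d21:-→d22:-→d23:-→d24:-→d25:-→d26:H1  best=H1
  + 242.83.71.96/28 (H0) depth=28
  + 128.0.0.0/1 (H1) depth=1
  + 242.83.71.98/31 (H0) depth=31
  ? 248.231.119.8  path d0:-→d1:H1→d2:-→d3:-→d4:-→d5:-→d6:-→d7:-→d8:-→d9:-→d10:-→d11:-→d12:-→d13:-→d14:-→d15:-→d16:-→d17:-→d18:-→d19:-→d20:H0→d21:-→d22:-→d23:-→d24:-→d25:-→d26:H1  best=H1
  ? 248.231.112.21  path d0:-→d1:H1→d2:-→d3:-→d4:-→d5:-→d6:-→d7:-→d8:-→d9:-→d10:-→d11:-→d12:-→d13:-→d14:-→d15:-→d16:-→d17:-→d18:-→d19:-→d20:H0→d21:-  best=H0
  del 242.83.71.98/31 (clear depth 31)
  ? 248.231.119.0  path d0:-→d1:H1→d2:-→d3:-→d4:-→d5:-→d6:-→d7:-→d8:-→d9:-→d10:-→d11:-→d12:-→d13:-→d14:-→d15:-→d16:-→d17:-→d18:-→d19:-→d20:H0→d21:-→d22:-→d23:-→d24:-→d25:-→d26:H1  best=H1
  + 248.231.119.32/28 (H4) depth=28
  + 25.4.88.16/28 (H2) depth=28
  ? 248.231.112.21  path d0:-→d1:H1→d2:-→d3:-→d4:-→d5:-→d6:-→d7:-→d8:-→d9:-→d10:-→d11:-→d12:-→d13:-→d14:-→d15:-→d16:-→d17:-→d18:-→d19:-→d20:H0→d21:-  best=H0
  ? 242.83.71.101  path d0:-→d1:H1→d2:-→d3:-→d4:-→d5:-→d6:-→d7:-→d8:-→d9:-→d10:-→d11:-→d12:-→d13:-→d14:-→d15:-→d16:-→d17:-→d18:-→d19:-→d20:-→d21:-→d22:-→d23:-→d24:-→d25:-→d26:-→d27:-→d28:H0→d29:-  best=H0
  ? 248.231.112.24  path d0:-→d1:H1→d2:-→d3:-→d4:-→d5:-→d6:-→d7:-→d8:-→d9:-→d10:-→d11:-→d12:-→d13:-→d14:-→d15:-→d16:-→d17:-→d18:-→d19:-→d20:H0→d21:-  best=H0
  + 242.0.0.0/8 (H0) depth=8
  ? 248.231.119.32  path d0:-→d1:H1→d2:-→d3:-→d4:-→d5:-→d6:-→d7:-→d8:-→d9:-→d10:-→d11:-→d12:-→d13:-→d14:-→d15:-→d16:-→d17:-→d18:-→d19:-→d20:H0→d21:-→d22:-→d23:-→d24:-→d25:-→d26:H1→d27:-→d28:H4  best=H4
  ? 143.161.187.186  path d0:-→d1:H1  best=H1
  + 0.0.0.0/0 (H0) depth=0
  + 25.4.64.0/19 (H2) depth=19
  + 25.0.0.0/12 (H0) depth=12

== LOOKUPS ==
["no-route","H1","H1","H1","H1","H2","H1","H2","H1","H1","H1","H0","H1","H0","H0","H0","H4","H1"]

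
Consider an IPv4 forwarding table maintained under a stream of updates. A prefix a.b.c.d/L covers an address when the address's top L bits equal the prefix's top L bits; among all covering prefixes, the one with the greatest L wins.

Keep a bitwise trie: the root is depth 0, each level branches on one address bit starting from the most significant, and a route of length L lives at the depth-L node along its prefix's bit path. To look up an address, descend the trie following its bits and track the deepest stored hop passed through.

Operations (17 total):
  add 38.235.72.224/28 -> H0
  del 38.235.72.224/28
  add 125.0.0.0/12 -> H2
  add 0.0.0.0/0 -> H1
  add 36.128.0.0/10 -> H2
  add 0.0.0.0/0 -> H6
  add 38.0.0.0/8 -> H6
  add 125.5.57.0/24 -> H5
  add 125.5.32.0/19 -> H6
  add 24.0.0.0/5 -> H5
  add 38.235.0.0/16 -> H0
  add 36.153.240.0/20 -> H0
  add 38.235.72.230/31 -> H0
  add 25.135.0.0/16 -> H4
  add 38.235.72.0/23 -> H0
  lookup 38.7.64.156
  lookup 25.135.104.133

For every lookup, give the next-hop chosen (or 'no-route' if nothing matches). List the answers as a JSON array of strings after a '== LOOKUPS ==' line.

Apply in order:
  add 38.235.72.224/28 -> H0 at depth 28
  - 38.235.72.224/28 clear@28
  add 125.0.0.0/12 -> H2 at depth 12
  add 0.0.0.0/0 -> H1 at depth 0
  add 36.128.0.0/10 -> H2 at depth 10
  add 0.0.0.0/0 -> H6 at depth 0
  add 38.0.0.0/8 -> H6 at depth 8
  add 125.5.57.0/24 -> H5 at depth 24
  add 125.5.32.0/19 -> H6 at depth 19
  add 24.0.0.0/5 -> H5 at depth 5
  add 38.235.0.0/16 -> H0 at depth 16
  add 36.153.240.0/20 -> H0 at depth 20
  add 38.235.72.230/31 -> H0 at depth 31
  add 25.135.0.0/16 -> H4 at depth 16
  add 38.235.72.0/23 -> H0 at depth 23
  lookup 38.7.64.156: bits 00100110 walk d0:H6→d1:-→d2:-→d3:-→d4:-→d5:-→d6:-→d7:-→d8:H6 -> H6
  lookup 25.135.104.133: bits 0001100110000111 walk d0:H6→d1:-→d2:-→d3:-→d4:-→d5:H5→d6:-→d7:-→d8:-→d9:-→d10:-→d11:-→d12:-→d13:-→d14:-→d15:-→d16:H4 -> H4

== LOOKUPS ==
["H6","H4"]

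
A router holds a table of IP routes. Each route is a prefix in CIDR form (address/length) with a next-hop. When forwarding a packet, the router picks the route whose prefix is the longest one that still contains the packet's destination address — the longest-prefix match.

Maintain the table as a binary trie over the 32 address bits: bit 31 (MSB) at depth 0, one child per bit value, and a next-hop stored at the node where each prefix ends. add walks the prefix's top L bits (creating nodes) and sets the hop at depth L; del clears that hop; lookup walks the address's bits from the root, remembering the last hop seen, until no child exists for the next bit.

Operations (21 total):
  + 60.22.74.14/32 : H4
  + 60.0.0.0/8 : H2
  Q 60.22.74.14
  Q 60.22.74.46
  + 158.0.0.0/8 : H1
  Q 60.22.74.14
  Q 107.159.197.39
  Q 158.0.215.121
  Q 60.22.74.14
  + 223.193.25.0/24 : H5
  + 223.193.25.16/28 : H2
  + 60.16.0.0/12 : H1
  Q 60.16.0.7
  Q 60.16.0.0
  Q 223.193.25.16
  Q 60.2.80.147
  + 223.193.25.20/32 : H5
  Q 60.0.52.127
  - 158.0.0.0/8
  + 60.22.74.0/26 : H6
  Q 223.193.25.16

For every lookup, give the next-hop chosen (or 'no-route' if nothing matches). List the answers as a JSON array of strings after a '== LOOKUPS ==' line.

Trace:
  + 60.22.74.14/32 (H4) depth=32
  + 60.0.0.0/8 (H2) depth=8
  lookup 60.22.74.14: bits 00111100000101100100101000001110 walk d0:-→d1:-→d2:-→d3:-→d4:-→d5:-→d6:-→d7:-→d8:H2→d9:-→d10:-→d11:-→d12:-→d13:-→d14:-→d15:-→d16:-→d17:-→d18:-→d19:-→d20:-→d21:-→d22:-→d23:-→d24:-→d25:-→d26:-→d27:-→d28:-→d29:-→d30:-→d31:-→d32:H4 -> H4
  lookup 60.22.74.46: bits 00111100000101100100101000 walk d0:-→d1:-→d2:-→d3:-→d4:-→d5:-→d6:-→d7:-→d8:H2→d9:-→d10:-→d11:-→d12:-→d13:-→d14:-→d15:-→d16:-→d17:-→d18:-→d19:-→d20:-→d21:-→d22:-→d23:-→d24:-→d25:-→d26:- -> H2
  + 158.0.0.0/8 (H1) depth=8
  lookup 60.22.74.14: bits 00111100000101100100101000001110 walk d0:-→d1:-→d2:-→d3:-→d4:-→d5:-→d6:-→d7:-→d8:H2→d9:-→d10:-→d11:-→d12:-→d13:-→d14:-→d15:-→d16:-→d17:-→d18:-→d19:-→d20:-→d21:-→d22:-→d23:-→d24:-→d25:-→d26:-→d27:-→d28:-→d29:-→d30:-→d31:-→d32:H4 -> H4
  lookup 107.159.197.39: bits 0 walk d0:-→d1:- -> no-route
  lookup 158.0.215.121: bits 10011110 walk d0:-→d1:-→d2:-→d3:-→d4:-→d5:-→d6:-→d7:-→d8:H1 -> H1
  lookup 60.22.74.14: bits 00111100000101100100101000001110 walk d0:-→d1:-→d2:-→d3:-→d4:-→d5:-→d6:-→d7:-→d8:H2→d9:-→d10:-→d11:-→d12:-→d13:-→d14:-→d15:-→d16:-→d17:-→d18:-→d19:-→d20:-→d21:-→d22:-→d23:-→d24:-→d25:-→d26:-→d27:-→d28:-→d29:-→d30:-→d31:-→d32:H4 -> H4
  + 223.193.25.0/24 (H5) depth=24
  + 223.193.25.16/28 (H2) depth=28
  + 60.16.0.0/12 (H1) depth=12
  lookup 60.16.0.7: bits 0011110000010 walk d0:-→d1:-→d2:-→d3:-→d4:-→d5:-→d6:-→d7:-→d8:H2→d9:-→d10:-→d11:-→d12:H1→d13:- -> H1
  lookup 60.16.0.0: bits 0011110000010 walk d0:-→d1:-→d2:-→d3:-→d4:-→d5:-→d6:-→d7:-→d8:H2→d9:-→d10:-→d11:-→d12:H1→d13:- -> H1
  lookup 223.193.25.16: bits 1101111111000001000110010001 walk d0:-→d1:-→d2:-→d3:-→d4:-→d5:-→d6:-→d7:-→d8:-→d9:-→d10:-→d11:-→d12:-→d13:-→d14:-→d15:-→d16:-→d17:-→d18:-→d19:-→d20:-→d21:-→d22:-→d23:-→d24:H5→d25:-→d26:-→d27:-→d28:H2 -> H2
  lookup 60.2.80.147: bits 00111100000 walk d0:-→d1:-→d2:-→d3:-→d4:-→d5:-→d6:-→d7:-→d8:H2→d9:-→d10:-→d11:- -> H2
  + 223.193.25.20/32 (H5) depth=32
  lookup 60.0.52.127: bits 00111100000 walk d0:-→d1:-→d2:-→d3:-→d4:-→d5:-→d6:-→d7:-→d8:H2→d9:-→d10:-→d11:- -> H2
  del 158.0.0.0/8 (clear depth 8)
  + 60.22.74.0/26 (H6) depth=26
  lookup 223.193.25.16: bits 11011111110000010001100100010 walk d0:-→d1:-→d2:-→d3:-→d4:-→d5:-→d6:-→d7:-→d8:-→d9:-→d10:-→d11:-→d12:-→d13:-→d14:-→d15:-→d16:-→d17:-→d18:-→d19:-→d20:-→d21:-→d22:-→d23:-→d24:H5→d25:-→d26:-→d27:-→d28:H2→d29:- -> H2

== LOOKUPS ==
["H4","H2","H4","no-route","H1","H4","H1","H1","H2","H2","H2","H2"]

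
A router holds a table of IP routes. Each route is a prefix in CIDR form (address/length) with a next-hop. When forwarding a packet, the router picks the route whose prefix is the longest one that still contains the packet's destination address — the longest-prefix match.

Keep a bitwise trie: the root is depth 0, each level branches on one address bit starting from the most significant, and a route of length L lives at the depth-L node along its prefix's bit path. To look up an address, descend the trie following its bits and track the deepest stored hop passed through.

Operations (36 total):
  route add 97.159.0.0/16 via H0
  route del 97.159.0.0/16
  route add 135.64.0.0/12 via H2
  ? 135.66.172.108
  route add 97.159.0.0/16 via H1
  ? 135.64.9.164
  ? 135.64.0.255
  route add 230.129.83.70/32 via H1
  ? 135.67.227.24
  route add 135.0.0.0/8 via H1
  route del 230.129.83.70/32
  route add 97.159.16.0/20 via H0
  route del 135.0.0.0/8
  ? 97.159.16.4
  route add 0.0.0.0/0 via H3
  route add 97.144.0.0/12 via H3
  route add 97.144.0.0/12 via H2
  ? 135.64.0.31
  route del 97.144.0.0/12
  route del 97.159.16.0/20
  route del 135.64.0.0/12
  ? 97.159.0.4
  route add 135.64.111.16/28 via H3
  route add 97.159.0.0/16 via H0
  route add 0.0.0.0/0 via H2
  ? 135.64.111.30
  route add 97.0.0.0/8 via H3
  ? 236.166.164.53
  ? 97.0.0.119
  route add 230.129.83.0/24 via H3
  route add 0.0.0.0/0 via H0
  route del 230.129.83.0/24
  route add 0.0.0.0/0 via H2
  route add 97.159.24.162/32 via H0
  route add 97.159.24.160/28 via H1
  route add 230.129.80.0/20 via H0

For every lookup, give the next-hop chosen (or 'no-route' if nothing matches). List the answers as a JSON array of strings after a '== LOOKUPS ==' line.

Apply in order:
  + 97.159.0.0/16 (H0) depth=16
  del 97.159.0.0/16 (clear depth 16)
  + 135.64.0.0/12 (H2) depth=12
  ? 135.66.172.108  path d0:-→d1:-→d2:-→d3:-→d4:-→d5:-→d6:-→d7:-→d8:-→d9:-→d10:-→d11:-→d12:H2  best=H2
  + 97.159.0.0/16 (H1) depth=16
  ? 135.64.9.164  path d0:-→d1:-→d2:-→d3:-→d4:-→d5:-→d6:-→d7:-→d8:-→d9:-→d10:-→d11:-→d12:H2  best=H2
  ? 135.64.0.255  path d0:-→d1:-→d2:-→d3:-→d4:-→d5:-→d6:-→d7:-→d8:-→d9:-→d10:-→d11:-→d12:H2  best=H2
  + 230.129.83.70/32 (H1) depth=32
  ? 135.67.227.24  path d0:-→d1:-→d2:-→d3:-→d4:-→d5:-→d6:-→d7:-→d8:-→d9:-→d10:-→d11:-→d12:H2  best=H2
  + 135.0.0.0/8 (H1) depth=8
  del 230.129.83.70/32 (clear depth 32)
  + 97.159.16.0/20 (H0) depth=20
  del 135.0.0.0/8 (clear depth 8)
  ? 97.159.16.4  path d0:-→d1:-→d2:-→d3:-→d4:-→d5:-→d6:-→d7:-→d8:-→d9:-→d10:-→d11:-→d12:-→d13:-→d14:-→d15:-→d16:H1→d17:-→d18:-→d19:-→d20:H0  best=H0
  + 0.0.0.0/0 (H3) depth=0
  + 97.144.0.0/12 (H3) depth=12
  + 97.144.0.0/12 (H2) depth=12
  ? 135.64.0.31  path d0:H3→d1:-→d2:-→d3:-→d4:-→d5:-→d6:-→d7:-→d8:-→d9:-→d10:-→d11:-→d12:H2  best=H2
  del 97.144.0.0/12 (clear depth 12)
  del 97.159.16.0/20 (clear depth 20)
  del 135.64.0.0/12 (clear depth 12)
  ? 97.159.0.4  path d0:H3→d1:-→d2:-→d3:-→d4:-→d5:-→d6:-→d7:-→d8:-→d9:-→d10:-→d11:-→d12:-→d13:-→d14:-→d15:-→d16:H1→d17:-→d18:-→d19:-  best=H1
  + 135.64.111.16/28 (H3) depth=28
  + 97.159.0.0/16 (H0) depth=16
  + 0.0.0.0/0 (H2) depth=0
  ? 135.64.111.30  path d0:H2→d1:-→d2:-→d3:-→d4:-→d5:-→d6:-→d7:-→d8:-→d9:-→d10:-→d11:-→d12:-→d13:-→d14:-→d15:-→d16:-→d17:-→d18:-→d19:-→d20:-→d21:-→d22:-→d23:-→d24:-→d25:-→d26:-→d27:-→d28:H3  best=H3
  + 97.0.0.0/8 (H3) depth=8
  ? 236.166.164.53  path d0:H2→d1:-→d2:-→d3:-→d4:-  best=H2
  ? 97.0.0.119  path d0:H2→d1:-→d2:-→d3:-→d4:-→d5:-→d6:-→d7:-→d8:H3  best=H3
  + 230.129.83.0/24 (H3) depth=24
  + 0.0.0.0/0 (H0) depth=0
  del 230.129.83.0/24 (clear depth 24)
  + 0.0.0.0/0 (H2) depth=0
  + 97.159.24.162/32 (H0) depth=32
  + 97.159.24.160/28 (H1) depth=28
  + 230.129.80.0/20 (H0) depth=20

== LOOKUPS ==
["H2","H2","H2","H2","H0","H2","H1","H3","H2","H3"]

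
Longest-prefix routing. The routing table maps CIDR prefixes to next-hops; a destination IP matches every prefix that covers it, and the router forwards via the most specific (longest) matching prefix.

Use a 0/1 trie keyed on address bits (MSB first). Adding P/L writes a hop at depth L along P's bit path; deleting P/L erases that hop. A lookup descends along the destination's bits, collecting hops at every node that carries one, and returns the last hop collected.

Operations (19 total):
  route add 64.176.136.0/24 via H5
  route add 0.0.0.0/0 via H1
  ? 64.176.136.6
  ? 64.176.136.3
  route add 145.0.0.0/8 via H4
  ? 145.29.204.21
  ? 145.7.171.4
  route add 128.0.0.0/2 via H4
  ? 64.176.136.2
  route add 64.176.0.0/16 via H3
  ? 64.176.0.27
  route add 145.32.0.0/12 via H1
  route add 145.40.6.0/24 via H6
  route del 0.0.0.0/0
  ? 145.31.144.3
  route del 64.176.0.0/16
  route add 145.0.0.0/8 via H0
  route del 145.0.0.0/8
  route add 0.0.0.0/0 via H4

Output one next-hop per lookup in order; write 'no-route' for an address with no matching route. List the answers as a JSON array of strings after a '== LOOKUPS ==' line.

Apply in order:
  + 64.176.136.0/24 (H5) depth=24
  + 0.0.0.0/0 (H1) depth=0
  lookup 64.176.136.6: bits 010000001011000010001000 walk d0:H1→d1:-→d2:-→d3:-→d4:-→d5:-→d6:-→d7:-→d8:-→d9:-→d10:-→d11:-→d12:-→d13:-→d14:-→d15:-→d16:-→d17:-→d18:-→d19:-→d20:-→d21:-→d22:-→d23:-→d24:H5 -> H5
  lookup 64.176.136.3: bits 010000001011000010001000 walk d0:H1→d1:-→d2:-→d3:-→d4:-→d5:-→d6:-→d7:-→d8:-→d9:-→d10:-→d11:-→d12:-→d13:-→d14:-→d15:-→d16:-→d17:-→d18:-→d19:-→d20:-→d21:-→d22:-→d23:-→d24:H5 -> H5
  + 145.0.0.0/8 (H4) depth=8
  lookup 145.29.204.21: bits 10010001 walk d0:H1→d1:-→d2:-→d3:-→d4:-→d5:-→d6:-→d7:-→d8:H4 -> H4
  lookup 145.7.171.4: bits 10010001 walk d0:H1→d1:-→d2:-→d3:-→d4:-→d5:-→d6:-→d7:-→d8:H4 -> H4
  + 128.0.0.0/2 (H4) depth=2
  lookup 64.176.136.2: bits 010000001011000010001000 walk d0:H1→d1:-→d2:-→d3:-→d4:-→d5:-→d6:-→d7:-→d8:-→d9:-→d10:-→d11:-→d12:-→d13:-→d14:-→d15:-→d16:-→d17:-→d18:-→d19:-→d20:-→d21:-→d22:-→d23:-→d24:H5 -> H5
  + 64.176.0.0/16 (H3) depth=16
  lookup 64.176.0.27: bits 0100000010110000 walk d0:H1→d1:-→d2:-→d3:-→d4:-→d5:-→d6:-→d7:-→d8:-→d9:-→d10:-→d11:-→d12:-→d13:-→d14:-→d15:-→d16:H3 -> H3
  + 145.32.0.0/12 (H1) depth=12
  + 145.40.6.0/24 (H6) depth=24
  del 0.0.0.0/0 (clear depth 0)
  lookup 145.31.144.3: bits 1001000100 walk d0:-→d1:-→d2:H4→d3:-→d4:-→d5:-→d6:-→d7:-→d8:H4→d9:-→d10:- -> H4
  del 64.176.0.0/16 (clear depth 16)
  + 145.0.0.0/8 (H0) depth=8
  del 145.0.0.0/8 (clear depth 8)
  + 0.0.0.0/0 (H4) depth=0

== LOOKUPS ==
["H5","H5","H4","H4","H5","H3","H4"]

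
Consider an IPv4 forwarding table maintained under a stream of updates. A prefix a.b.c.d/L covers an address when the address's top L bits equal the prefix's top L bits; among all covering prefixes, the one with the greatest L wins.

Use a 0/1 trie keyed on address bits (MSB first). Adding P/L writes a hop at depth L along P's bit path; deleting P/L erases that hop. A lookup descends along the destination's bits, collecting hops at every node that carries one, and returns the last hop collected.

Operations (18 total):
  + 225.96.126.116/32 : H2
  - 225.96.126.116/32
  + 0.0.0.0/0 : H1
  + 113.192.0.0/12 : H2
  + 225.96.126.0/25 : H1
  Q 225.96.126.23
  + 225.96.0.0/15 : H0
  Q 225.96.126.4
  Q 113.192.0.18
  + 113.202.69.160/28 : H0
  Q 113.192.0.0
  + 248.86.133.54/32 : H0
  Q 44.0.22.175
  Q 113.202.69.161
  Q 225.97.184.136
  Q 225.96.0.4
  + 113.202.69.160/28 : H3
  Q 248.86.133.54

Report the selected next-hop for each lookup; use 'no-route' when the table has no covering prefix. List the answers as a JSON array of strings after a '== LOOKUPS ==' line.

Process each operation:
  + 225.96.126.116/32 (H2) depth=32
  - 225.96.126.116/32 clear@32
  + 0.0.0.0/0 (H1) depth=0
  + 113.192.0.0/12 (H2) depth=12
  + 225.96.126.0/25 (H1) depth=25
  Q 225.96.126.23: descend 1110000101100000011111100 ; hops seen [H1,H1] ; pick H1
  + 225.96.0.0/15 (H0) depth=15
  Q 225.96.126.4: descend 1110000101100000011111100 ; hops seen [H1,H0,H1] ; pick H1
  Q 113.192.0.18: descend 011100011100 ; hops seen [H1,H2] ; pick H2
  + 113.202.69.160/28 (H0) depth=28
  Q 113.192.0.0: descend 011100011100 ; hops seen [H1,H2] ; pick H2
  + 248.86.133.54/32 (H0) depth=32
  Q 44.0.22.175: descend 0 ; hops seen [H1] ; pick H1
  Q 113.202.69.161: descend 0111000111001010010001011010 ; hops seen [H1,H2,H0] ; pick H0
  Q 225.97.184.136: descend 111000010110000 ; hops seen [H1,H0] ; pick H0
  Q 225.96.0.4: descend 11100001011000000 ; hops seen [H1,H0] ; pick H0
  + 113.202.69.160/28 (H3) depth=28
  Q 248.86.133.54: descend 11111000010101101000010100110110 ; hops seen [H1,H0] ; pick H0

== LOOKUPS ==
["H1","H1","H2","H2","H1","H0","H0","H0","H0"]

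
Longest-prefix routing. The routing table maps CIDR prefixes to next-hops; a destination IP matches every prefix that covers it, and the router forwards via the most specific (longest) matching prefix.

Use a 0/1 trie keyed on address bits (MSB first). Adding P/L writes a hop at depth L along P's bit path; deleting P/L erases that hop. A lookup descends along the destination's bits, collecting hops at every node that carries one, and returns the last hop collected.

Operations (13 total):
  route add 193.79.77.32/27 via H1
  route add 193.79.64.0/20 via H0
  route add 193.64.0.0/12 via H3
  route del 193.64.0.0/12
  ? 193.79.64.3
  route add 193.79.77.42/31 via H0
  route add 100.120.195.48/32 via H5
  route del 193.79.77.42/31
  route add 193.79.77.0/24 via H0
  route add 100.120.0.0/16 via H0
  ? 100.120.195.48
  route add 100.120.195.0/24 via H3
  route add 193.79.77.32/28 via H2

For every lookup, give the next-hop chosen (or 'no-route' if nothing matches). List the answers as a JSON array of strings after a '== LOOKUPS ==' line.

Process each operation:
  + 193.79.77.32/27 (H1) depth=27
  + 193.79.64.0/20 (H0) depth=20
  + 193.64.0.0/12 (H3) depth=12
  - 193.64.0.0/12 clear@12
  Q 193.79.64.3: descend 11000001010011110100 ; hops seen [H0] ; pick H0
  + 193.79.77.42/31 (H0) depth=31
  + 100.120.195.48/32 (H5) depth=32
  - 193.79.77.42/31 clear@31
  + 193.79.77.0/24 (H0) depth=24
  + 100.120.0.0/16 (H0) depth=16
  Q 100.120.195.48: descend 01100100011110001100001100110000 ; hops seen [H0,H5] ; pick H5
  + 100.120.195.0/24 (H3) depth=24
  + 193.79.77.32/28 (H2) depth=28

== LOOKUPS ==
["H0","H5"]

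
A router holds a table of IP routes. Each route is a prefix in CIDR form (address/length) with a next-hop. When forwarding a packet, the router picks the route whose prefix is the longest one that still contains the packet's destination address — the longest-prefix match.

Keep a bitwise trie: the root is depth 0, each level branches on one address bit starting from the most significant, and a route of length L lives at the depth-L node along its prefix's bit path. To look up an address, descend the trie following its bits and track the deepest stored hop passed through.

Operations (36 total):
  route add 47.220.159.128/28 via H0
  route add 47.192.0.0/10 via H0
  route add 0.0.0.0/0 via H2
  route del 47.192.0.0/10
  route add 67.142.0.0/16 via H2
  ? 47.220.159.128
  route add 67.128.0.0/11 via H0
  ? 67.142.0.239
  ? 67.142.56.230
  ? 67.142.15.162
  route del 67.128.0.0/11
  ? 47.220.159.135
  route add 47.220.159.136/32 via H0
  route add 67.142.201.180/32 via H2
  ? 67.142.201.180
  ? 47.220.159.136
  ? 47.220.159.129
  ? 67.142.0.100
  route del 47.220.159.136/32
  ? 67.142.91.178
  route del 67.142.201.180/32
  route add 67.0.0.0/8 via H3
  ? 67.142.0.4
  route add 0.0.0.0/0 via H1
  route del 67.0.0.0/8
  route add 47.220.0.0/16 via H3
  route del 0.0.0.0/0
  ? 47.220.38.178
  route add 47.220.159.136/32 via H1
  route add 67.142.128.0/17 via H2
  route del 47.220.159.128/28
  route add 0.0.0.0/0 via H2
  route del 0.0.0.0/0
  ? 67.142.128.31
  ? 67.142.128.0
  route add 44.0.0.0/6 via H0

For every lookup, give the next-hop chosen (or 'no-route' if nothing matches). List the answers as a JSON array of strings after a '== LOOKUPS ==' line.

Apply in order:
  + 47.220.159.128/28 (H0) depth=28
  + 47.192.0.0/10 (H0) depth=10
  + 0.0.0.0/0 (H2) depth=0
  - 47.192.0.0/10 clear@10
  + 67.142.0.0/16 (H2) depth=16
  Q 47.220.159.128: descend 0010111111011100100111111000 ; hops seen [H2,H0] ; pick H0
  + 67.128.0.0/11 (H0) depth=11
  Q 67.142.0.239: descend 0100001110001110 ; hops seen [H2,H0,H2] ; pick H2
  Q 67.142.56.230: descend 0100001110001110 ; hops seen [H2,H0,H2] ; pick H2
  Q 67.142.15.162: descend 0100001110001110 ; hops seen [H2,H0,H2] ; pick H2
  - 67.128.0.0/11 clear@11
  Q 47.220.159.135: descend 0010111111011100100111111000 ; hops seen [H2,H0] ; pick H0
  + 47.220.159.136/32 (H0) depth=32
  + 67.142.201.180/32 (H2) depth=32
  Q 67.142.201.180: descend 01000011100011101100100110110100 ; hops seen [H2,H2,H2] ; pick H2
  Q 47.220.159.136: descend 00101111110111001001111110001000 ; hops seen [H2,H0,H0] ; pick H0
  Q 47.220.159.129: descend 0010111111011100100111111000 ; hops seen [H2,H0] ; pick H0
  Q 67.142.0.100: descend 0100001110001110 ; hops seen [H2,H2] ; pick H2
  - 47.220.159.136/32 clear@32
  Q 67.142.91.178: descend 0100001110001110 ; hops seen [H2,H2] ; pick H2
  - 67.142.201.180/32 clear@32
  + 67.0.0.0/8 (H3) depth=8
  Q 67.142.0.4: descend 0100001110001110 ; hops seen [H2,H3,H2] ; pick H2
  + 0.0.0.0/0 (H1) depth=0
  - 67.0.0.0/8 clear@8
  + 47.220.0.0/16 (H3) depth=16
  - 0.0.0.0/0 clear@0
  Q 47.220.38.178: descend 0010111111011100 ; hops seen [H3] ; pick H3
  + 47.220.159.136/32 (H1) depth=32
  + 67.142.128.0/17 (H2) depth=17
  - 47.220.159.128/28 clear@28
  + 0.0.0.0/0 (H2) depth=0
  - 0.0.0.0/0 clear@0
  Q 67.142.128.31: descend 01000011100011101 ; hops seen [H2,H2] ; pick H2
  Q 67.142.128.0: descend 01000011100011101 ; hops seen [H2,H2] ; pick H2
  + 44.0.0.0/6 (H0) depth=6

== LOOKUPS ==
["H0","H2","H2","H2","H0","H2","H0","H0","H2","H2","H2","H3","H2","H2"]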